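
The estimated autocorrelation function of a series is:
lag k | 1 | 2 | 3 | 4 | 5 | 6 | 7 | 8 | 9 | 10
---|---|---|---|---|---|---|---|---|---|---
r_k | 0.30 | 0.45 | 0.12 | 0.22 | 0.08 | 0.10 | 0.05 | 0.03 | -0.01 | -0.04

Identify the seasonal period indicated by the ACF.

2

The largest autocorrelation is r_2 = 0.45; the remaining lags stay at or below 0.30.
The dominant spike at lag 2 indicates a seasonal period of 2.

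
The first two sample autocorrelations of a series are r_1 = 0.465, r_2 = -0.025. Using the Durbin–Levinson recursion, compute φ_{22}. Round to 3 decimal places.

-0.308

φ_{22} = (r_2 − r_1²) / (1 − r_1²)
r_1² = (0.465)² = 0.216225
Numerator = -0.025 − 0.2162 = -0.2412; denominator = 1 − 0.2162 = 0.7838
φ_{22} = -0.2412 / 0.7838 = -0.308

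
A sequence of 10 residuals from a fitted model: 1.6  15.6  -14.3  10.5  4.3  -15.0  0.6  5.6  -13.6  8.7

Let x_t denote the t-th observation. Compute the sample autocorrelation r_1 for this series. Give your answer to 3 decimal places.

Mean x̄ = (1.6 + 15.6 − 14.3 + 10.5 + 4.3 − 15.0 + 0.6 + 5.6 − 13.6 + 8.7)/10 = 0.4000
Numerator Σ_{t=1}^{9}(x_t−x̄)(x_{t+1}−x̄) = -565.3800
Denominator Σ(x_t−x̄)² = 1094.9200
r_1 = -565.3800 / 1094.9200 = -0.516

-0.516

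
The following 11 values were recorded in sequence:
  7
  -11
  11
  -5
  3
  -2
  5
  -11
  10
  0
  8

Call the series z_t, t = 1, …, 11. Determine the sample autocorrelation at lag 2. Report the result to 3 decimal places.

Mean z̄ = (7 − 11 + 11 − 5 + 3 − 2 + 5 − 11 + 10 + 0 + 8)/11 = 1.3636
Numerator Σ_{t=1}^{9}(z_t−z̄)(z_{t+2}−z̄) = 323.2810
Denominator Σ(z_t−z̄)² = 618.5455
r_2 = 323.2810 / 618.5455 = 0.523

0.523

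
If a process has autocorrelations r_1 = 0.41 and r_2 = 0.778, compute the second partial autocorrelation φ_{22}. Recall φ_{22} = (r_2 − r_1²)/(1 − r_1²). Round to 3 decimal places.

0.733

φ_{22} = (r_2 − r_1²) / (1 − r_1²)
r_1² = (0.41)² = 0.1681
Numerator = 0.778 − 0.1681 = 0.6099; denominator = 1 − 0.1681 = 0.8319
φ_{22} = 0.6099 / 0.8319 = 0.733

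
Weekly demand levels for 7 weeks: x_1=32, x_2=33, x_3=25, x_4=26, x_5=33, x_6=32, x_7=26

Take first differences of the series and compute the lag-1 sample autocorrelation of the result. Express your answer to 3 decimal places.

-0.082

First differences Δx: 1, -8, 1, 7, -1, -6
Mean of differences = -1.0000
Numerator Σ(Δx_t−Δx̄)(Δx_{t+1}−Δx̄) = -12.0000
Denominator Σ(Δx_t−Δx̄)² = 146.0000
r_1(Δx) = -12.0000 / 146.0000 = -0.082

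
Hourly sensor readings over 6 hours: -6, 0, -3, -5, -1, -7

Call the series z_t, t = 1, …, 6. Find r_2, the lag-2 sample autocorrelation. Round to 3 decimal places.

-0.006

Mean z̄ = (-6 + 0 − 3 − 5 − 1 − 7)/6 = -3.6667
Deviations from mean: -2.3333, 3.6667, 0.6667, -1.3333, 2.6667, -3.3333
Σ(z_t−z̄)(z_{t+2}−z̄) = (-1.5556) + (-4.8889) + (1.7778) + (4.4444) = -0.2222
Denominator Σ(z_t−z̄)² = 39.3333
r_2 = -0.2222 / 39.3333 = -0.006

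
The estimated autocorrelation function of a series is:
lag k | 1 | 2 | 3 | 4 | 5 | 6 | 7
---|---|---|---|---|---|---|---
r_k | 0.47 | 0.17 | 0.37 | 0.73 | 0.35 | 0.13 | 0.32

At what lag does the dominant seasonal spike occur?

4

The largest autocorrelation is r_4 = 0.73; the remaining lags stay at or below 0.47. The elevated value at lag 1 (0.47), dropping to 0.17 at lag 2, reflects decaying short-term dependence rather than seasonality.
The dominant spike at lag 4 indicates a seasonal period of 4.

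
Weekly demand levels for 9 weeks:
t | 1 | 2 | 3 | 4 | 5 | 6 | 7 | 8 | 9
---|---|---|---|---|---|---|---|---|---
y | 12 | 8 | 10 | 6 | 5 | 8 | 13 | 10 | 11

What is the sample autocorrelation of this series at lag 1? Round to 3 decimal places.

0.202

Mean ȳ = (12 + 8 + 10 + 6 + 5 + 8 + 13 + 10 + 11)/9 = 9.2222
Numerator Σ_{t=1}^{8}(y_t−ȳ)(y_{t+1}−ȳ) = 11.6173
Denominator Σ(y_t−ȳ)² = 57.5556
r_1 = 11.6173 / 57.5556 = 0.202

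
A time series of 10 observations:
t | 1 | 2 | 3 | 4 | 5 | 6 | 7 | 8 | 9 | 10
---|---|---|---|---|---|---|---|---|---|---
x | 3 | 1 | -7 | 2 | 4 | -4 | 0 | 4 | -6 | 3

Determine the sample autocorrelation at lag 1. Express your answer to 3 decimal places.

-0.436

Mean x̄ = (3 + 1 − 7 + 2 + 4 − 4 + 0 + 4 − 6 + 3)/10 = 0.0000
Numerator Σ_{t=1}^{9}(x_t−x̄)(x_{t+1}−x̄) = -68.0000
Denominator Σ(x_t−x̄)² = 156.0000
r_1 = -68.0000 / 156.0000 = -0.436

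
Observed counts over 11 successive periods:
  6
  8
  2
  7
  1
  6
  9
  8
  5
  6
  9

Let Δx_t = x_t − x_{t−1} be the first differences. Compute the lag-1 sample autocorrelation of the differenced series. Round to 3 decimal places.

First differences Δx: 2, -6, 5, -6, 5, 3, -1, -3, 1, 3
Mean of differences = 0.3000
Numerator Σ(Δx_t−Δx̄)(Δx_{t+1}−Δx̄) = -86.4900
Denominator Σ(Δx_t−Δx̄)² = 154.1000
r_1(Δx) = -86.4900 / 154.1000 = -0.561

-0.561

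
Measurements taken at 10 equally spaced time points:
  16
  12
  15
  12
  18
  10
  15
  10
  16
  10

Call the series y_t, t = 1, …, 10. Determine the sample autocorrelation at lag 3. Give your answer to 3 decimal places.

-0.608

Mean ȳ = (16 + 12 + 15 + 12 + 18 + 10 + 15 + 10 + 16 + 10)/10 = 13.4000
Numerator Σ_{t=1}^{7}(y_t−ȳ)(y_{t+3}−ȳ) = -47.6800
Denominator Σ(y_t−ȳ)² = 78.4000
r_3 = -47.6800 / 78.4000 = -0.608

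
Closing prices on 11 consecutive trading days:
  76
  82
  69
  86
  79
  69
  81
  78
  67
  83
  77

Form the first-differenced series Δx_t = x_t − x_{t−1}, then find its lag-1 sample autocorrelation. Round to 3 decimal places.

First differences Δx: 6, -13, 17, -7, -10, 12, -3, -11, 16, -6
Mean of differences = 0.1000
Numerator Σ(Δx_t−Δx̄)(Δx_{t+1}−Δx̄) = -743.1100
Denominator Σ(Δx_t−Δx̄)² = 1208.9000
r_1(Δx) = -743.1100 / 1208.9000 = -0.615

-0.615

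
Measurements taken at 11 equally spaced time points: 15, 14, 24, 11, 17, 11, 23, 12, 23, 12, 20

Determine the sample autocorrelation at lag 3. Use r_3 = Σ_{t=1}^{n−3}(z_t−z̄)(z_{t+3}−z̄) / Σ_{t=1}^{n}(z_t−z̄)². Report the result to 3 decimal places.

Mean z̄ = (15 + 14 + 24 + 11 + 17 + 11 + 23 + 12 + 23 + 12 + 20)/11 = 16.5455
Numerator Σ_{t=1}^{8}(z_t−z̄)(z_{t+3}−z̄) = -152.6198
Denominator Σ(z_t−z̄)² = 262.7273
r_3 = -152.6198 / 262.7273 = -0.581

-0.581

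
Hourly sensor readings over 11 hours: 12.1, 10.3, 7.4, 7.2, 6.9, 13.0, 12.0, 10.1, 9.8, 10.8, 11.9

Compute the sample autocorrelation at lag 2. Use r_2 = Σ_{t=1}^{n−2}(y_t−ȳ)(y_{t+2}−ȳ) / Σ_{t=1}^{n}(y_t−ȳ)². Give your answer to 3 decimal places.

-0.279

Mean ȳ = (12.1 + 10.3 + 7.4 + 7.2 + 6.9 + 13.0 + 12.0 + 10.1 + 9.8 + 10.8 + 11.9)/11 = 10.1364
Numerator Σ_{t=1}^{9}(y_t−ȳ)(y_{t+2}−ȳ) = -12.7863
Denominator Σ(y_t−ȳ)² = 45.8055
r_2 = -12.7863 / 45.8055 = -0.279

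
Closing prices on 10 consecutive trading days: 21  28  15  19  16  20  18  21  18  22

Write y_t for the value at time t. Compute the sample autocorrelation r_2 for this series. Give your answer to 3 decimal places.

0.157

Mean ȳ = (21 + 28 + 15 + 19 + 16 + 20 + 18 + 21 + 18 + 22)/10 = 19.8000
Numerator Σ_{t=1}^{8}(y_t−ȳ)(y_{t+2}−ȳ) = 18.7200
Denominator Σ(y_t−ȳ)² = 119.6000
r_2 = 18.7200 / 119.6000 = 0.157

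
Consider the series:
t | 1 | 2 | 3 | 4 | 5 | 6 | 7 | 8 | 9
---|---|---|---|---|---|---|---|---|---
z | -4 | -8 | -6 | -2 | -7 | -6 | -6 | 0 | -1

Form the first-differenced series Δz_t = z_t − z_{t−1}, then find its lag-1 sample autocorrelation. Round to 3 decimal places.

-0.349

First differences Δz: -4, 2, 4, -5, 1, 0, 6, -1
Mean of differences = 0.3750
Numerator Σ(Δz_t−Δz̄)(Δz_{t+1}−Δz̄) = -34.1406
Denominator Σ(Δz_t−Δz̄)² = 97.8750
r_1(Δz) = -34.1406 / 97.8750 = -0.349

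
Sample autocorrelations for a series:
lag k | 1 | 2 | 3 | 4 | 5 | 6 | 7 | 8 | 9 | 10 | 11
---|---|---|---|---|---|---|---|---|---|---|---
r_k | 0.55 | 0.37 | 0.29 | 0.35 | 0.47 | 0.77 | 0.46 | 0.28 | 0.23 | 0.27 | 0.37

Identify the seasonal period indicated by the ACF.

The largest autocorrelation is r_6 = 0.77; the remaining lags stay at or below 0.55. The elevated value at lag 1 (0.55), dropping to 0.37 at lag 2, reflects decaying short-term dependence rather than seasonality.
The dominant spike at lag 6 indicates a seasonal period of 6.

6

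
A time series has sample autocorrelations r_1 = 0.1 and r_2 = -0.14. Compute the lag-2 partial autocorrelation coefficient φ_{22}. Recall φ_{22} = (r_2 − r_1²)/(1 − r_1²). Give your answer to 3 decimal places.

φ_{22} = (r_2 − r_1²) / (1 − r_1²)
r_1² = (0.1)² = 0.01
Numerator = -0.14 − 0.0100 = -0.1500; denominator = 1 − 0.0100 = 0.9900
φ_{22} = -0.1500 / 0.9900 = -0.152

-0.152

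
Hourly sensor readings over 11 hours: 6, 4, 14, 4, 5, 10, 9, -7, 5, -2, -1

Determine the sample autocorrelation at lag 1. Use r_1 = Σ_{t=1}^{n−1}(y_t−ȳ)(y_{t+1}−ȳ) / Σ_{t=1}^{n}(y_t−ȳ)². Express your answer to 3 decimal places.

-0.022

Mean ȳ = (6 + 4 + 14 + 4 + 5 + 10 + 9 − 7 + 5 − 2 − 1)/11 = 4.2727
Numerator Σ_{t=1}^{10}(y_t−ȳ)(y_{t+1}−ȳ) = -7.7107
Denominator Σ(y_t−ȳ)² = 348.1818
r_1 = -7.7107 / 348.1818 = -0.022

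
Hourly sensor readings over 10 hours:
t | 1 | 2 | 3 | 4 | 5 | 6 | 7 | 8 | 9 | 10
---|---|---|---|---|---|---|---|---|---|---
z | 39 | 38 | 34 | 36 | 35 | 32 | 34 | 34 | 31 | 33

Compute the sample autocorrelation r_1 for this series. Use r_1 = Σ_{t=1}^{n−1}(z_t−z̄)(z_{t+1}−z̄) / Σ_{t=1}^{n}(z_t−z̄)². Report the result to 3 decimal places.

0.380

Mean z̄ = (39 + 38 + 34 + 36 + 35 + 32 + 34 + 34 + 31 + 33)/10 = 34.6000
Numerator Σ_{t=1}^{9}(z_t−z̄)(z_{t+1}−z̄) = 21.4400
Denominator Σ(z_t−z̄)² = 56.4000
r_1 = 21.4400 / 56.4000 = 0.380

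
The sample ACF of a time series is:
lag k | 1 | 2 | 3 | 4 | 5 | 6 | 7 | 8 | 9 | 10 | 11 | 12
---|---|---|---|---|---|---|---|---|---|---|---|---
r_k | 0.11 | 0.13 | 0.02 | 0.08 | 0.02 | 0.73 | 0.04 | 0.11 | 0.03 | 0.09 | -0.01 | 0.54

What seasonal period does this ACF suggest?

The largest autocorrelation is r_6 = 0.73, with a weaker echo at lag 12 (0.54); the remaining lags stay at or below 0.13.
The dominant spike at lag 6 indicates a seasonal period of 6.

6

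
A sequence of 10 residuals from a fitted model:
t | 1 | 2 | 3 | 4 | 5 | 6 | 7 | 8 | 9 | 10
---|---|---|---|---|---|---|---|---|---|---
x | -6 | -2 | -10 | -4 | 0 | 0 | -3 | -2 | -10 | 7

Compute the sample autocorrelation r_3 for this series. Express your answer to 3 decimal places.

-0.145

Mean x̄ = (-6 − 2 − 10 − 4 + 0 + 0 − 3 − 2 − 10 + 7)/10 = -3.0000
Numerator Σ_{t=1}^{7}(x_t−x̄)(x_{t+3}−x̄) = -33.0000
Denominator Σ(x_t−x̄)² = 228.0000
r_3 = -33.0000 / 228.0000 = -0.145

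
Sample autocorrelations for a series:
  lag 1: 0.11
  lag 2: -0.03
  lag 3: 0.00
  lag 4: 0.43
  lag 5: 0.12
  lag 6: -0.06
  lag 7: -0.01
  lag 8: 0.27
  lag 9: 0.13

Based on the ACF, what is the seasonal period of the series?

The largest autocorrelation is r_4 = 0.43, with a weaker echo at lag 8 (0.27); the remaining lags stay at or below 0.13.
The dominant spike at lag 4 indicates a seasonal period of 4.

4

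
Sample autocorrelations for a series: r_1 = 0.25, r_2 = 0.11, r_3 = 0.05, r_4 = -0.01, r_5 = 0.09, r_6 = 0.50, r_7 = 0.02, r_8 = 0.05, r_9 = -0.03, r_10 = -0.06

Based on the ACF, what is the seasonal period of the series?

6

The largest autocorrelation is r_6 = 0.50; the remaining lags stay at or below 0.25. The elevated value at lag 1 (0.25), dropping to 0.11 at lag 2, reflects decaying short-term dependence rather than seasonality.
The dominant spike at lag 6 indicates a seasonal period of 6.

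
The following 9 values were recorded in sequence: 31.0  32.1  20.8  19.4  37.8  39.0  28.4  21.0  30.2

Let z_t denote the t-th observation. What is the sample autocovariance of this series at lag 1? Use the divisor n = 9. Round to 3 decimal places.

5.728

Mean z̄ = (31.0 + 32.1 + 20.8 + 19.4 + 37.8 + 39.0 + 28.4 + 21.0 + 30.2)/9 = 28.8556
Σ_{t=1}^{8}(z_t−z̄)(z_{t+1}−z̄) = 51.5491
γ_1 = 51.5491 / 9 = 5.728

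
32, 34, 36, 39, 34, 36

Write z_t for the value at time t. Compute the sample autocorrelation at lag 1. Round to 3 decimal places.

Mean z̄ = (32 + 34 + 36 + 39 + 34 + 36)/6 = 35.1667
Deviations from mean: -3.1667, -1.1667, 0.8333, 3.8333, -1.1667, 0.8333
Numerator Σ_{t=1}^{5}(z_t−z̄)(z_{t+1}−z̄) = 0.4722
Denominator Σ(z_t−z̄)² = 28.8333
r_1 = 0.4722 / 28.8333 = 0.016

0.016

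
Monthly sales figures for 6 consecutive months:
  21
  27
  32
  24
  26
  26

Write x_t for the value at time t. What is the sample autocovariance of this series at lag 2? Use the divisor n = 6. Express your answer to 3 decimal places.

-5.333

Mean x̄ = (21 + 27 + 32 + 24 + 26 + 26)/6 = 26.0000
Σ_{t=1}^{4}(x_t−x̄)(x_{t+2}−x̄) = -32.0000
γ_2 = -32.0000 / 6 = -5.333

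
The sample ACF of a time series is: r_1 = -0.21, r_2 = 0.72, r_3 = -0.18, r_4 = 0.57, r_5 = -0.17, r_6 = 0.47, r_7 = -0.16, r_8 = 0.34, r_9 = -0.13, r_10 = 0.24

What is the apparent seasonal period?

The largest autocorrelation is r_2 = 0.72, with weaker echoes at lags 4 (0.57), 6 (0.47), 8 (0.34) and 10 (0.24); the remaining lags stay at or below -0.13.
The dominant spike at lag 2 indicates a seasonal period of 2.

2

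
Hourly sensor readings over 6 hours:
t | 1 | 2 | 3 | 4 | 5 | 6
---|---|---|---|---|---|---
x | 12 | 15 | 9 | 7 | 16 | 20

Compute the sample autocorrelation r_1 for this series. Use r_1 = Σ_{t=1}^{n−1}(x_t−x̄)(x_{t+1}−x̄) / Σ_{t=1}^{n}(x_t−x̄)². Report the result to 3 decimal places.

0.155

Mean x̄ = (12 + 15 + 9 + 7 + 16 + 20)/6 = 13.1667
Deviations from mean: -1.1667, 1.8333, -4.1667, -6.1667, 2.8333, 6.8333
Numerator Σ_{t=1}^{5}(x_t−x̄)(x_{t+1}−x̄) = 17.8056
Denominator Σ(x_t−x̄)² = 114.8333
r_1 = 17.8056 / 114.8333 = 0.155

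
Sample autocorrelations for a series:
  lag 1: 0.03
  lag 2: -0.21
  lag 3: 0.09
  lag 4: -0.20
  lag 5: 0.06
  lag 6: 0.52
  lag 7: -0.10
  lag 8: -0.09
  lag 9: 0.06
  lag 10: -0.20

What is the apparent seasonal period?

6

The largest autocorrelation is r_6 = 0.52; the remaining lags stay at or below 0.09.
The dominant spike at lag 6 indicates a seasonal period of 6.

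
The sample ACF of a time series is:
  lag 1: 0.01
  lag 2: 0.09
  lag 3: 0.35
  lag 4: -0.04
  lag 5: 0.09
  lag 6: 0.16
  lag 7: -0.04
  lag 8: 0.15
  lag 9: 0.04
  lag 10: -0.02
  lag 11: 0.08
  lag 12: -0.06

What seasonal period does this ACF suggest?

The largest autocorrelation is r_3 = 0.35, with a weaker echo at lag 6 (0.16); the remaining lags stay at or below 0.15.
The dominant spike at lag 3 indicates a seasonal period of 3.

3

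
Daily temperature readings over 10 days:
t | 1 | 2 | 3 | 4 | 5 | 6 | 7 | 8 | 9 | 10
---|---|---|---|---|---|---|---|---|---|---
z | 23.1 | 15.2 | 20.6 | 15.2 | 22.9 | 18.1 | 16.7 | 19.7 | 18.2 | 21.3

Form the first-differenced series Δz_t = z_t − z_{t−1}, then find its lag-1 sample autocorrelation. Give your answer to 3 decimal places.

First differences Δz: -7.9, 5.4, -5.4, 7.7, -4.8, -1.4, 3.0, -1.5, 3.1
Mean of differences = -0.2000
Numerator Σ(Δz_t−Δz̄)(Δz_{t+1}−Δz̄) = -156.4300
Denominator Σ(Δz_t−Δz̄)² = 225.5200
r_1(Δz) = -156.4300 / 225.5200 = -0.694

-0.694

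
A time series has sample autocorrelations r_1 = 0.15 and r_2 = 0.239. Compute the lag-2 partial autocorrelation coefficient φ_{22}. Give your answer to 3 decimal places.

φ_{22} = (r_2 − r_1²) / (1 − r_1²)
r_1² = (0.15)² = 0.0225
Numerator = 0.239 − 0.0225 = 0.2165; denominator = 1 − 0.0225 = 0.9775
φ_{22} = 0.2165 / 0.9775 = 0.221

0.221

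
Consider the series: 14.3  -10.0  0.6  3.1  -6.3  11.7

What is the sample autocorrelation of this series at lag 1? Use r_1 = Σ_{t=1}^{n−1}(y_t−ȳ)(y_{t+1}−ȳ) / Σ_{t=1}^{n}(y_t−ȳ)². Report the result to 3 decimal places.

Mean ȳ = (14.3 − 10.0 + 0.6 + 3.1 − 6.3 + 11.7)/6 = 2.2333
Deviations from mean: 12.0667, -12.2333, -1.6333, 0.8667, -8.5333, 9.4667
Numerator Σ_{t=1}^{5}(y_t−ȳ)(y_{t+1}−ȳ) = -217.2278
Denominator Σ(y_t−ȳ)² = 461.1133
r_1 = -217.2278 / 461.1133 = -0.471

-0.471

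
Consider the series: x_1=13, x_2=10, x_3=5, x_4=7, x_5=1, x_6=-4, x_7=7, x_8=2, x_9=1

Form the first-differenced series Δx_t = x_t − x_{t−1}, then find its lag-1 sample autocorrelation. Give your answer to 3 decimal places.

-0.422

First differences Δx: -3, -5, 2, -6, -5, 11, -5, -1
Mean of differences = -1.5000
Numerator Σ(Δx_t−Δx̄)(Δx_{t+1}−Δx̄) = -96.2500
Denominator Σ(Δx_t−Δx̄)² = 228.0000
r_1(Δx) = -96.2500 / 228.0000 = -0.422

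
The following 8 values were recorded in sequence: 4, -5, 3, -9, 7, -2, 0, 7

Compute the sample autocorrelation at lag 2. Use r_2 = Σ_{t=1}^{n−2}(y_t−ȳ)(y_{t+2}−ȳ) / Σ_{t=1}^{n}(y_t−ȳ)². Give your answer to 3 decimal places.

0.356

Mean ȳ = (4 − 5 + 3 − 9 + 7 − 2 + 0 + 7)/8 = 0.6250
Deviations from mean: 3.3750, -5.6250, 2.3750, -9.6250, 6.3750, -2.6250, -0.6250, 6.3750
Numerator Σ_{t=1}^{6}(y_t−ȳ)(y_{t+2}−ȳ) = 81.8438
Denominator Σ(y_t−ȳ)² = 229.8750
r_2 = 81.8438 / 229.8750 = 0.356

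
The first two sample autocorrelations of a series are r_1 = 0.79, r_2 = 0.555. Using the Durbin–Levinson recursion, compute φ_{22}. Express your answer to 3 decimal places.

φ_{22} = (r_2 − r_1²) / (1 − r_1²)
r_1² = (0.79)² = 0.6241
Numerator = 0.555 − 0.6241 = -0.0691; denominator = 1 − 0.6241 = 0.3759
φ_{22} = -0.0691 / 0.3759 = -0.184

-0.184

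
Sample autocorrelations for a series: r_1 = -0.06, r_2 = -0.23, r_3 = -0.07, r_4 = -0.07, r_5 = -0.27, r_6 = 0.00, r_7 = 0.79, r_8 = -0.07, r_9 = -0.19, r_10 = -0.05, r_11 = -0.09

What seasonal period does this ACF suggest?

7

The largest autocorrelation is r_7 = 0.79; the remaining lags stay at or below 0.00.
The dominant spike at lag 7 indicates a seasonal period of 7.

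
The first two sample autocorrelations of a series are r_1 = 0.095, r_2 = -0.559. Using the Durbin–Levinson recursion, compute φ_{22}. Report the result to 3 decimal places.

φ_{22} = (r_2 − r_1²) / (1 − r_1²)
r_1² = (0.095)² = 0.009025
Numerator = -0.559 − 0.0090 = -0.5680; denominator = 1 − 0.0090 = 0.9910
φ_{22} = -0.5680 / 0.9910 = -0.573

-0.573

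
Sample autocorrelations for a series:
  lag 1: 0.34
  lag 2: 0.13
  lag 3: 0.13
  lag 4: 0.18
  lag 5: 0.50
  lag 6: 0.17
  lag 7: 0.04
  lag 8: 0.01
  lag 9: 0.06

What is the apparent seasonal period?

5

The largest autocorrelation is r_5 = 0.50; the remaining lags stay at or below 0.34. The elevated value at lag 1 (0.34), dropping to 0.13 at lag 2, reflects decaying short-term dependence rather than seasonality.
The dominant spike at lag 5 indicates a seasonal period of 5.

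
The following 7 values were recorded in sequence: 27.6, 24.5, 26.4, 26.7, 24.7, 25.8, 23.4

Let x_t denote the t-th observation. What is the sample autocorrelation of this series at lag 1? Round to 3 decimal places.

-0.299

Mean x̄ = (27.6 + 24.5 + 26.4 + 26.7 + 24.7 + 25.8 + 23.4)/7 = 25.5857
Deviations from mean: 2.0143, -1.0857, 0.8143, 1.1143, -0.8857, 0.2143, -2.1857
Σ(x_t−x̄)(x_{t+1}−x̄) = (-2.1869) + (-0.8841) + (0.9073) + (-0.9869) + (-0.1898) + (-0.4684) = -3.8088
Denominator Σ(x_t−x̄)² = 12.7486
r_1 = -3.8088 / 12.7486 = -0.299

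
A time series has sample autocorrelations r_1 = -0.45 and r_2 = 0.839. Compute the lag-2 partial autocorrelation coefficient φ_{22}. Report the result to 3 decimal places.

0.798

φ_{22} = (r_2 − r_1²) / (1 − r_1²)
r_1² = (-0.45)² = 0.2025
Numerator = 0.839 − 0.2025 = 0.6365; denominator = 1 − 0.2025 = 0.7975
φ_{22} = 0.6365 / 0.7975 = 0.798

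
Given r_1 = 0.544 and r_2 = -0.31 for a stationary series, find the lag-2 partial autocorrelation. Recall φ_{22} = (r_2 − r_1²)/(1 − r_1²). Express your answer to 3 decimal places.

φ_{22} = (r_2 − r_1²) / (1 − r_1²)
r_1² = (0.544)² = 0.295936
Numerator = -0.31 − 0.2959 = -0.6059; denominator = 1 − 0.2959 = 0.7041
φ_{22} = -0.6059 / 0.7041 = -0.861

-0.861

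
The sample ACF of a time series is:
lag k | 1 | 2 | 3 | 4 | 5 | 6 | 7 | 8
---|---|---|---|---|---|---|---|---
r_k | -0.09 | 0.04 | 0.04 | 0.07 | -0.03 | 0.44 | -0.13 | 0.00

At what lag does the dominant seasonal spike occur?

6

The largest autocorrelation is r_6 = 0.44; the remaining lags stay at or below 0.07.
The dominant spike at lag 6 indicates a seasonal period of 6.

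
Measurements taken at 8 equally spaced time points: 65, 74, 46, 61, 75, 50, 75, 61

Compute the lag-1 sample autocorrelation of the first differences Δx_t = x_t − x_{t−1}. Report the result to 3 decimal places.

-0.655

First differences Δx: 9, -28, 15, 14, -25, 25, -14
Mean of differences = -0.5714
Numerator Σ(Δx_t−Δx̄)(Δx_{t+1}−Δx̄) = -1786.7551
Denominator Σ(Δx_t−Δx̄)² = 2729.7143
r_1(Δx) = -1786.7551 / 2729.7143 = -0.655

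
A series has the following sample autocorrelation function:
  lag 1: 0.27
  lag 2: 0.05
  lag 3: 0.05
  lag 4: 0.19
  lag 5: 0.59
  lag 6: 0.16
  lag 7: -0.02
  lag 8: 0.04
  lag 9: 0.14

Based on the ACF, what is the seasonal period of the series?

5

The largest autocorrelation is r_5 = 0.59; the remaining lags stay at or below 0.27. The elevated value at lag 1 (0.27), dropping to 0.05 at lag 2, reflects decaying short-term dependence rather than seasonality.
The dominant spike at lag 5 indicates a seasonal period of 5.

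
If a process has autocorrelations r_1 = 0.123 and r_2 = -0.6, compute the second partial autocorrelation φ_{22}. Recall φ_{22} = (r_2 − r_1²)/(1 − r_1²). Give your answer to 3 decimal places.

φ_{22} = (r_2 − r_1²) / (1 − r_1²)
r_1² = (0.123)² = 0.015129
Numerator = -0.6 − 0.0151 = -0.6151; denominator = 1 − 0.0151 = 0.9849
φ_{22} = -0.6151 / 0.9849 = -0.625

-0.625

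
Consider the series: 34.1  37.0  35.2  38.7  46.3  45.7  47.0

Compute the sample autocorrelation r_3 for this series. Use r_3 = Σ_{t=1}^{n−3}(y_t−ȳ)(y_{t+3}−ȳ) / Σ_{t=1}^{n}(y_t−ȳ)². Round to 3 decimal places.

-0.256

Mean ȳ = (34.1 + 37.0 + 35.2 + 38.7 + 46.3 + 45.7 + 47.0)/7 = 40.5714
Deviations from mean: -6.4714, -3.5714, -5.3714, -1.8714, 5.7286, 5.1286, 6.4286
Numerator Σ_{t=1}^{4}(y_t−ȳ)(y_{t+3}−ȳ) = -47.9267
Denominator Σ(y_t−ȳ)² = 187.4343
r_3 = -47.9267 / 187.4343 = -0.256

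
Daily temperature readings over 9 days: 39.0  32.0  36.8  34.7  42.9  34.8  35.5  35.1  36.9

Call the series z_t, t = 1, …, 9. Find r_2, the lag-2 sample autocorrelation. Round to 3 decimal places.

Mean z̄ = (39.0 + 32.0 + 36.8 + 34.7 + 42.9 + 34.8 + 35.5 + 35.1 + 36.9)/9 = 36.4111
Σ(z_t−z̄)(z_{t+2}−z̄) = (1.0068) + (7.5479) + (2.5235) + (2.7568) + (-5.9121) + (2.1123) + (-0.4454) = 9.5898
Denominator Σ(z_t−z̄)² = 76.7289
r_2 = 9.5898 / 76.7289 = 0.125

0.125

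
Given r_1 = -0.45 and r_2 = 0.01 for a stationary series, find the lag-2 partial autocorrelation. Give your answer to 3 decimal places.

-0.241

φ_{22} = (r_2 − r_1²) / (1 − r_1²)
r_1² = (-0.45)² = 0.2025
Numerator = 0.01 − 0.2025 = -0.1925; denominator = 1 − 0.2025 = 0.7975
φ_{22} = -0.1925 / 0.7975 = -0.241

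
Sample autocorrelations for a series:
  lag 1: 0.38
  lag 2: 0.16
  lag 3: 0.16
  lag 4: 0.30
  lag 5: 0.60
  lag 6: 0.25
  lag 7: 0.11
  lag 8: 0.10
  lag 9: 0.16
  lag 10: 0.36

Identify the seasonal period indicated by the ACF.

The largest autocorrelation is r_5 = 0.60; the remaining lags stay at or below 0.38. The elevated value at lag 1 (0.38), dropping to 0.16 at lag 2, reflects decaying short-term dependence rather than seasonality.
The dominant spike at lag 5 indicates a seasonal period of 5.

5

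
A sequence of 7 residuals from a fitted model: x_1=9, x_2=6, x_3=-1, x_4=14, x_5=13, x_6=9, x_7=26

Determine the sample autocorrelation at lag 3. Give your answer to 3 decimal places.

0.129

Mean x̄ = (9 + 6 − 1 + 14 + 13 + 9 + 26)/7 = 10.8571
Numerator Σ_{t=1}^{4}(x_t−x̄)(x_{t+3}−x̄) = 53.3673
Denominator Σ(x_t−x̄)² = 414.8571
r_3 = 53.3673 / 414.8571 = 0.129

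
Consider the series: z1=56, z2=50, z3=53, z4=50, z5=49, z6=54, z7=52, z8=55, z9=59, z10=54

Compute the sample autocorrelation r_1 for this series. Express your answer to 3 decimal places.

0.168

Mean z̄ = (56 + 50 + 53 + 50 + 49 + 54 + 52 + 55 + 59 + 54)/10 = 53.2000
Numerator Σ_{t=1}^{9}(z_t−z̄)(z_{t+1}−z̄) = 14.3600
Denominator Σ(z_t−z̄)² = 85.6000
r_1 = 14.3600 / 85.6000 = 0.168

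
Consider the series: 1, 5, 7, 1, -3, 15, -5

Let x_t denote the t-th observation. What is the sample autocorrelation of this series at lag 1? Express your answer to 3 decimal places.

Mean x̄ = (1 + 5 + 7 + 1 − 3 + 15 − 5)/7 = 3.0000
Deviations from mean: -2.0000, 2.0000, 4.0000, -2.0000, -6.0000, 12.0000, -8.0000
Numerator Σ_{t=1}^{6}(x_t−x̄)(x_{t+1}−x̄) = -160.0000
Denominator Σ(x_t−x̄)² = 272.0000
r_1 = -160.0000 / 272.0000 = -0.588

-0.588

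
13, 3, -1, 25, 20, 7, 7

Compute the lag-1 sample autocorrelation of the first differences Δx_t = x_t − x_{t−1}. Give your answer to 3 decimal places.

-0.129

First differences Δx: -10, -4, 26, -5, -13, 0
Mean of differences = -1.0000
Numerator Σ(Δx_t−Δx̄)(Δx_{t+1}−Δx̄) = -126.0000
Denominator Σ(Δx_t−Δx̄)² = 980.0000
r_1(Δx) = -126.0000 / 980.0000 = -0.129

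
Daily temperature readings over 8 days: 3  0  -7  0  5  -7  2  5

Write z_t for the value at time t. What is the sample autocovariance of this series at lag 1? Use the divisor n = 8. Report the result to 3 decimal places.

-4.768

Mean z̄ = (3 + 0 − 7 + 0 + 5 − 7 + 2 + 5)/8 = 0.1250
Deviations: 2.8750, -0.1250, -7.1250, -0.1250, 4.8750, -7.1250, 1.8750, 4.8750
Σ_{t=1}^{7}(z_t−z̄)(z_{t+1}−z̄) = -38.1406
γ_1 = -38.1406 / 8 = -4.768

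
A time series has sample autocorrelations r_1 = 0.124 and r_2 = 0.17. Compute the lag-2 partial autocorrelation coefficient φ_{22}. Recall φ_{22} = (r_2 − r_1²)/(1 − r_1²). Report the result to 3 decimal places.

0.157

φ_{22} = (r_2 − r_1²) / (1 − r_1²)
r_1² = (0.124)² = 0.015376
Numerator = 0.17 − 0.0154 = 0.1546; denominator = 1 − 0.0154 = 0.9846
φ_{22} = 0.1546 / 0.9846 = 0.157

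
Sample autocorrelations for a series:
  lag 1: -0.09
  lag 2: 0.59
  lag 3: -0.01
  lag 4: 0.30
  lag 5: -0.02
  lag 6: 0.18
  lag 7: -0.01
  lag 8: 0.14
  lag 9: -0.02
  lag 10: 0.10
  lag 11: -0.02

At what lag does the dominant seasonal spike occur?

The largest autocorrelation is r_2 = 0.59, with weaker echoes at lags 4 (0.30) and 6 (0.18); the remaining lags stay at or below 0.14.
The dominant spike at lag 2 indicates a seasonal period of 2.

2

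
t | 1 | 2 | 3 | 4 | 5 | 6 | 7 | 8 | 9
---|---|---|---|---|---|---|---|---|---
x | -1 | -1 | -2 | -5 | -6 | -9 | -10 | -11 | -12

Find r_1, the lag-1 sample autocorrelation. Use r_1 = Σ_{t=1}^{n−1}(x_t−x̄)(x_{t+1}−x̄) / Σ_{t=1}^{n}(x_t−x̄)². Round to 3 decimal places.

0.725

Mean x̄ = (-1 − 1 − 2 − 5 − 6 − 9 − 10 − 11 − 12)/9 = -6.3333
Numerator Σ_{t=1}^{8}(x_t−x̄)(x_{t+1}−x̄) = 110.2222
Denominator Σ(x_t−x̄)² = 152.0000
r_1 = 110.2222 / 152.0000 = 0.725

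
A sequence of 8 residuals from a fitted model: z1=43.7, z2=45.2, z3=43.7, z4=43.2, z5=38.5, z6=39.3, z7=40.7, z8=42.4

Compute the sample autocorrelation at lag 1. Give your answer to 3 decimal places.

Mean z̄ = (43.7 + 45.2 + 43.7 + 43.2 + 38.5 + 39.3 + 40.7 + 42.4)/8 = 42.0875
Numerator Σ_{t=1}^{7}(z_t−z̄)(z_{t+1}−z̄) = 21.2748
Denominator Σ(z_t−z̄)² = 38.7888
r_1 = 21.2748 / 38.7888 = 0.548

0.548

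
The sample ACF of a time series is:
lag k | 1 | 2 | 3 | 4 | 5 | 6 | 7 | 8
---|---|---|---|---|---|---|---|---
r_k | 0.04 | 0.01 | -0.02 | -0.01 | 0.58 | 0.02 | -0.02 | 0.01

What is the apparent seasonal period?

The largest autocorrelation is r_5 = 0.58; the remaining lags stay at or below 0.04.
The dominant spike at lag 5 indicates a seasonal period of 5.

5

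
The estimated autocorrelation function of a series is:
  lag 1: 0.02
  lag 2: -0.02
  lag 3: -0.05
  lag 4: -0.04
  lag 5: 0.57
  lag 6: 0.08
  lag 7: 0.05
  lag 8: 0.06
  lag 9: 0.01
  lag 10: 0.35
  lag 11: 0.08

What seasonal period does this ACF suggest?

The largest autocorrelation is r_5 = 0.57, with a weaker echo at lag 10 (0.35); the remaining lags stay at or below 0.08.
The dominant spike at lag 5 indicates a seasonal period of 5.

5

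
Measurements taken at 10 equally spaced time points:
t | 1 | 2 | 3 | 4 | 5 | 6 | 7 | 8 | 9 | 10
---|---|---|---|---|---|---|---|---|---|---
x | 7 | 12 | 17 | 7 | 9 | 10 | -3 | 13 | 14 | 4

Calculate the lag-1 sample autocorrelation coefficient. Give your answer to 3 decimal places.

Mean x̄ = (7 + 12 + 17 + 7 + 9 + 10 − 3 + 13 + 14 + 4)/10 = 9.0000
Numerator Σ_{t=1}^{9}(x_t−x̄)(x_{t+1}−x̄) = -63.0000
Denominator Σ(x_t−x̄)² = 292.0000
r_1 = -63.0000 / 292.0000 = -0.216

-0.216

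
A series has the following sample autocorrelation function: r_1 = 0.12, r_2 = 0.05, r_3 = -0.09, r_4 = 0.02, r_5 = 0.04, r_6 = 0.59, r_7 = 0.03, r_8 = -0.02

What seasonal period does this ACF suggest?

The largest autocorrelation is r_6 = 0.59; the remaining lags stay at or below 0.12.
The dominant spike at lag 6 indicates a seasonal period of 6.

6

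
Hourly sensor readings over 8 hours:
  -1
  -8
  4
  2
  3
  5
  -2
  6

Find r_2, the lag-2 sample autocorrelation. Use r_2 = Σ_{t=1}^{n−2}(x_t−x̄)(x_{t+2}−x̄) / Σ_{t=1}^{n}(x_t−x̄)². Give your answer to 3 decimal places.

Mean x̄ = (-1 − 8 + 4 + 2 + 3 + 5 − 2 + 6)/8 = 1.1250
Numerator Σ_{t=1}^{6}(x_t−x̄)(x_{t+2}−x̄) = 7.7188
Denominator Σ(x_t−x̄)² = 148.8750
r_2 = 7.7188 / 148.8750 = 0.052

0.052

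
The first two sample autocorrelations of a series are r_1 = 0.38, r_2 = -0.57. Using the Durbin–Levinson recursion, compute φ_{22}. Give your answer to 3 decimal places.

-0.835

φ_{22} = (r_2 − r_1²) / (1 − r_1²)
r_1² = (0.38)² = 0.1444
Numerator = -0.57 − 0.1444 = -0.7144; denominator = 1 − 0.1444 = 0.8556
φ_{22} = -0.7144 / 0.8556 = -0.835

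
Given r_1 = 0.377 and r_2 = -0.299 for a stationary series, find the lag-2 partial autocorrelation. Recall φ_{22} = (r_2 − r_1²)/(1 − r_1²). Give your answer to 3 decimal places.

φ_{22} = (r_2 − r_1²) / (1 − r_1²)
r_1² = (0.377)² = 0.142129
Numerator = -0.299 − 0.1421 = -0.4411; denominator = 1 − 0.1421 = 0.8579
φ_{22} = -0.4411 / 0.8579 = -0.514

-0.514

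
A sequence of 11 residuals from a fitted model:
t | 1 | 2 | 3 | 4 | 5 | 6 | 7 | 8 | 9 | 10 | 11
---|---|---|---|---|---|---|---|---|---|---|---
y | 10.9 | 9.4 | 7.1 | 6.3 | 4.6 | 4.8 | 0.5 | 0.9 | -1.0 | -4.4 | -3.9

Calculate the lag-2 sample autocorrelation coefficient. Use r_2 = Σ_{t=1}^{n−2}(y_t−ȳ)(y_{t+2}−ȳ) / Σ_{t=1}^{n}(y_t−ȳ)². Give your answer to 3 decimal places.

0.418

Mean ȳ = (10.9 + 9.4 + 7.1 + 6.3 + 4.6 + 4.8 + 0.5 + 0.9 − 1.0 − 4.4 − 3.9)/11 = 3.2000
Numerator Σ_{t=1}^{9}(y_t−ȳ)(y_{t+2}−ȳ) = 110.8500
Denominator Σ(y_t−ȳ)² = 265.4600
r_2 = 110.8500 / 265.4600 = 0.418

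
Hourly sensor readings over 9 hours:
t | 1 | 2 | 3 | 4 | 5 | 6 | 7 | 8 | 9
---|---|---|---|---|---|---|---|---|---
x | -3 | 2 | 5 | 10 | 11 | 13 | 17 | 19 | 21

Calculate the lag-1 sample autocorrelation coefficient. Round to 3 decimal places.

0.631

Mean x̄ = (-3 + 2 + 5 + 10 + 11 + 13 + 17 + 19 + 21)/9 = 10.5556
Numerator Σ_{t=1}^{8}(x_t−x̄)(x_{t+1}−x̄) = 325.8025
Denominator Σ(x_t−x̄)² = 516.2222
r_1 = 325.8025 / 516.2222 = 0.631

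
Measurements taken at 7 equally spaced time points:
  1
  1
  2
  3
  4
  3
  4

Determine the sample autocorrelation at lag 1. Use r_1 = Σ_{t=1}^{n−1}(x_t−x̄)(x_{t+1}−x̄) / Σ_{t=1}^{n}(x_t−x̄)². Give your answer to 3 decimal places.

0.511

Mean x̄ = (1 + 1 + 2 + 3 + 4 + 3 + 4)/7 = 2.5714
Σ(x_t−x̄)(x_{t+1}−x̄) = (2.4694) + (0.8980) + (-0.2449) + (0.6122) + (0.6122) + (0.6122) = 4.9592
Denominator Σ(x_t−x̄)² = 9.7143
r_1 = 4.9592 / 9.7143 = 0.511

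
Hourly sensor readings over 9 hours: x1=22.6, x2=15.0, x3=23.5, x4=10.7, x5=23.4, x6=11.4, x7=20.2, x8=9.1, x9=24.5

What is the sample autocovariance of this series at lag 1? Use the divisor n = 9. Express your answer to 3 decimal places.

Mean x̄ = (22.6 + 15.0 + 23.5 + 10.7 + 23.4 + 11.4 + 20.2 + 9.1 + 24.5)/9 = 17.8222
Σ_{t=1}^{8}(x_t−x̄)(x_{t+1}−x̄) = -239.7494
γ_1 = -239.7494 / 9 = -26.639

-26.639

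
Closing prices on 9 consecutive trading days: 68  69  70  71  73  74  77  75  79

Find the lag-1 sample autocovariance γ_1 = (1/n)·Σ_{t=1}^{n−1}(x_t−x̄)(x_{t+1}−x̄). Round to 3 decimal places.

6.863

Mean x̄ = (68 + 69 + 70 + 71 + 73 + 74 + 77 + 75 + 79)/9 = 72.8889
Σ_{t=1}^{8}(x_t−x̄)(x_{t+1}−x̄) = 61.7654
γ_1 = 61.7654 / 9 = 6.863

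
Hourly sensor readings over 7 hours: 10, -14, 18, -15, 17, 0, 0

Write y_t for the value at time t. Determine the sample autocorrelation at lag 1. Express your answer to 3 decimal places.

-0.853

Mean ȳ = (10 − 14 + 18 − 15 + 17 + 0 + 0)/7 = 2.2857
Deviations from mean: 7.7143, -16.2857, 15.7143, -17.2857, 14.7143, -2.2857, -2.2857
Σ(y_t−ȳ)(y_{t+1}−ȳ) = (-125.6327) + (-255.9184) + (-271.6327) + (-254.3469) + (-33.6327) + (5.2245) = -935.9388
Denominator Σ(y_t−ȳ)² = 1097.4286
r_1 = -935.9388 / 1097.4286 = -0.853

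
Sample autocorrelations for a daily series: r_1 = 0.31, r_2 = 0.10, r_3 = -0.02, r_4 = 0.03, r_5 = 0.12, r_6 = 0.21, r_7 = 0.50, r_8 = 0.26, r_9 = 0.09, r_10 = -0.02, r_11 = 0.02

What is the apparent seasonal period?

7

The largest autocorrelation is r_7 = 0.50; the remaining lags stay at or below 0.31. The elevated value at lag 1 (0.31), dropping to 0.10 at lag 2, reflects decaying short-term dependence rather than seasonality.
The dominant spike at lag 7 indicates a seasonal period of 7.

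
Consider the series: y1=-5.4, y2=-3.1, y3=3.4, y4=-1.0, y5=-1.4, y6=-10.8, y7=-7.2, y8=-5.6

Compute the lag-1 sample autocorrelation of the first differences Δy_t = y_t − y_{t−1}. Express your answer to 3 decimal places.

-0.213

First differences Δy: 2.3, 6.5, -4.4, -0.4, -9.4, 3.6, 1.6
Mean of differences = -0.0286
Numerator Σ(Δy_t−Δȳ)(Δy_{t+1}−Δȳ) = -36.3280
Denominator Σ(Δy_t−Δȳ)² = 170.9343
r_1(Δy) = -36.3280 / 170.9343 = -0.213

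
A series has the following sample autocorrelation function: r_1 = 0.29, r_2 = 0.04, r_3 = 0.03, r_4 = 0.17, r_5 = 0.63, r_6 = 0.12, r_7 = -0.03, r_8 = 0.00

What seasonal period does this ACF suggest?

The largest autocorrelation is r_5 = 0.63; the remaining lags stay at or below 0.29. The elevated value at lag 1 (0.29), dropping to 0.04 at lag 2, reflects decaying short-term dependence rather than seasonality.
The dominant spike at lag 5 indicates a seasonal period of 5.

5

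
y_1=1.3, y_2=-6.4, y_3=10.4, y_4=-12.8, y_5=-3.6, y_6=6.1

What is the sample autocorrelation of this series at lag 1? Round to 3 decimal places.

-0.540

Mean ȳ = (1.3 − 6.4 + 10.4 − 12.8 − 3.6 + 6.1)/6 = -0.8333
Deviations from mean: 2.1333, -5.5667, 11.2333, -11.9667, -2.7667, 6.9333
Σ(y_t−ȳ)(y_{t+1}−ȳ) = (-11.8756) + (-62.5322) + (-134.4256) + (33.1078) + (-19.1822) = -194.9078
Denominator Σ(y_t−ȳ)² = 360.6533
r_1 = -194.9078 / 360.6533 = -0.540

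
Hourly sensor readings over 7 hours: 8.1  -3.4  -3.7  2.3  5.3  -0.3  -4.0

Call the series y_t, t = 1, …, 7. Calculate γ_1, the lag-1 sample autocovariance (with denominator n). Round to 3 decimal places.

Mean ȳ = (8.1 − 3.4 − 3.7 + 2.3 + 5.3 − 0.3 − 4.0)/7 = 0.6143
Σ_{t=1}^{6}(y_t−ȳ)(y_{t+1}−ȳ) = -12.1702
γ_1 = -12.1702 / 7 = -1.739

-1.739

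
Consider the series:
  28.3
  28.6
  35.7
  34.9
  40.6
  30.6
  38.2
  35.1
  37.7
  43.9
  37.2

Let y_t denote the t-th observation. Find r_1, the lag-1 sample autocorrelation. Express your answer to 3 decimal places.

0.159

Mean ȳ = (28.3 + 28.6 + 35.7 + 34.9 + 40.6 + 30.6 + 38.2 + 35.1 + 37.7 + 43.9 + 37.2)/11 = 35.5273
Numerator Σ_{t=1}^{10}(y_t−ȳ)(y_{t+1}−ȳ) = 37.5411
Denominator Σ(y_t−ȳ)² = 235.6018
r_1 = 37.5411 / 235.6018 = 0.159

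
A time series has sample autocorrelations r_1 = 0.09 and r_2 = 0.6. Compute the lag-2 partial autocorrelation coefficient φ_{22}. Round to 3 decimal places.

φ_{22} = (r_2 − r_1²) / (1 − r_1²)
r_1² = (0.09)² = 0.0081
Numerator = 0.6 − 0.0081 = 0.5919; denominator = 1 − 0.0081 = 0.9919
φ_{22} = 0.5919 / 0.9919 = 0.597

0.597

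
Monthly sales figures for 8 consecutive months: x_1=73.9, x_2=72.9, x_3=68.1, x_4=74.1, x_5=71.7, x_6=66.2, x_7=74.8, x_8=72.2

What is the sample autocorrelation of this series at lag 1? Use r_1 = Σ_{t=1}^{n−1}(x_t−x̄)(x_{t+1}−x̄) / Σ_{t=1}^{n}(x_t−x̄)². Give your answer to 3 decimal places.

Mean x̄ = (73.9 + 72.9 + 68.1 + 74.1 + 71.7 + 66.2 + 74.8 + 72.2)/8 = 71.7375
Σ(x_t−x̄)(x_{t+1}−x̄) = (2.5139) + (-4.2286) + (-8.5936) + (-0.0886) + (0.2077) + (-16.9586) + (1.4164) = -25.7314
Denominator Σ(x_t−x̄)² = 65.0988
r_1 = -25.7314 / 65.0988 = -0.395

-0.395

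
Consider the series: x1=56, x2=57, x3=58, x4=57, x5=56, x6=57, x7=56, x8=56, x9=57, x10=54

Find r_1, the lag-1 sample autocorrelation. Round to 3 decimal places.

-0.054

Mean x̄ = (56 + 57 + 58 + 57 + 56 + 57 + 56 + 56 + 57 + 54)/10 = 56.4000
Numerator Σ_{t=1}^{9}(x_t−x̄)(x_{t+1}−x̄) = -0.5600
Denominator Σ(x_t−x̄)² = 10.4000
r_1 = -0.5600 / 10.4000 = -0.054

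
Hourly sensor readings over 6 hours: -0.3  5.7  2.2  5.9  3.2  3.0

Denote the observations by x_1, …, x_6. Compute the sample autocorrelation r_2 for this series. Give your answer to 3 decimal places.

0.357

Mean x̄ = (-0.3 + 5.7 + 2.2 + 5.9 + 3.2 + 3.0)/6 = 3.2833
Deviations from mean: -3.5833, 2.4167, -1.0833, 2.6167, -0.0833, -0.2833
Σ(x_t−x̄)(x_{t+2}−x̄) = (3.8819) + (6.3236) + (0.0903) + (-0.7414) = 9.5544
Denominator Σ(x_t−x̄)² = 26.7883
r_2 = 9.5544 / 26.7883 = 0.357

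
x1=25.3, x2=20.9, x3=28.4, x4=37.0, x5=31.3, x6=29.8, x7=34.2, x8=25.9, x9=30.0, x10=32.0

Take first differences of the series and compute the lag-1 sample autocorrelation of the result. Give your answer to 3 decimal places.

First differences Δx: -4.4, 7.5, 8.6, -5.7, -1.5, 4.4, -8.3, 4.1, 2.0
Mean of differences = 0.7444
Numerator Σ(Δx_t−Δx̄)(Δx_{t+1}−Δx̄) = -85.2486
Denominator Σ(Δx_t−Δx̄)² = 288.3822
r_1(Δx) = -85.2486 / 288.3822 = -0.296

-0.296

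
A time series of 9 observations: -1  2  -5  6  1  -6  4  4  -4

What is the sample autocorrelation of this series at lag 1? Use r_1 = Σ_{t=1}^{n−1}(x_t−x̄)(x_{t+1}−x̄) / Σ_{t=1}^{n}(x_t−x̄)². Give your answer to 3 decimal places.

Mean x̄ = (-1 + 2 − 5 + 6 + 1 − 6 + 4 + 4 − 4)/9 = 0.1111
Numerator Σ_{t=1}^{8}(x_t−x̄)(x_{t+1}−x̄) = -66.6790
Denominator Σ(x_t−x̄)² = 150.8889
r_1 = -66.6790 / 150.8889 = -0.442

-0.442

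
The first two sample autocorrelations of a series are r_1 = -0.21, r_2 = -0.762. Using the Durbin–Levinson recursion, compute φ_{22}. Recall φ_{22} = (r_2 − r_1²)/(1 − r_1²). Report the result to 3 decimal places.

-0.843

φ_{22} = (r_2 − r_1²) / (1 − r_1²)
r_1² = (-0.21)² = 0.0441
Numerator = -0.762 − 0.0441 = -0.8061; denominator = 1 − 0.0441 = 0.9559
φ_{22} = -0.8061 / 0.9559 = -0.843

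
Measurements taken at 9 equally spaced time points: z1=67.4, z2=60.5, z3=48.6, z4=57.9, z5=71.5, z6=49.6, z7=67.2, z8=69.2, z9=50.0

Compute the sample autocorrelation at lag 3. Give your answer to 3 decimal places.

Mean z̄ = (67.4 + 60.5 + 48.6 + 57.9 + 71.5 + 49.6 + 67.2 + 69.2 + 50.0)/9 = 60.2111
Σ(z_t−z̄)(z_{t+3}−z̄) = (-16.6143) + (3.2612) + (123.2068) + (-16.1521) + (101.4746) + (108.3512) = 303.5274
Denominator Σ(z_t−z̄)² = 665.8689
r_3 = 303.5274 / 665.8689 = 0.456

0.456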